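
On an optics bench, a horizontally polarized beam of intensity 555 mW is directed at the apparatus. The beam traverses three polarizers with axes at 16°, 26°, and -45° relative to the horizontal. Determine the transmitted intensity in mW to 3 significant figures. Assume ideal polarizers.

I ≈ 52.7 mW

I₁ = 555 mW · cos²(16°) = 512.8 mW.
I₂ = I₁ · cos²(10°) = 512.8 · 0.9698 = 497.4 mW.
I₃ = I₂ · cos²(71°) = 497.4 · 0.106 = 52.72 mW.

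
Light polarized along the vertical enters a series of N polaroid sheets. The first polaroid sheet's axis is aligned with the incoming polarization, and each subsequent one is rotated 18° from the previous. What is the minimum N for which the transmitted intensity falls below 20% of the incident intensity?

N = 18

First polarizer is aligned with the polarization: full transmission.
Each further stage multiplies by cos²(18°) = 0.9045.
After N polarizers: T = 0.9045^(N−1). Require T < 0.20 ⇒ N−1 > ln(0.20)/ln(0.9045) = 16.04, so N−1 ≥ 17 and N = 18.
Check: N=18 gives T = 0.1816 < 0.20; N=17 gives T = 0.2007.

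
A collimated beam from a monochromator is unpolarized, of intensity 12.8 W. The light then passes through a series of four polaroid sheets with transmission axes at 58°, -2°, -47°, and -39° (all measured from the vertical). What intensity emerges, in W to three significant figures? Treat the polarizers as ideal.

I ≈ 0.785 W

Unpolarized light through the first polarizer → I₁ = 12.8 W/2 = 6.4 W, polarized at 58°.
I₂ = I₁ · cos²(60°) = 6.4 · 0.25 = 1.6 W.
I₃ = I₂ · cos²(45°) = 1.6 · 0.5 = 0.8 W.
I₄ = I₃ · cos²(8°) = 0.8 · 0.9806 = 0.7845 W.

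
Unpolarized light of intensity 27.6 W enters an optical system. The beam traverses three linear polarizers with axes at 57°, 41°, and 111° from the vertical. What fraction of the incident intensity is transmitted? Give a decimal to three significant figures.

I/I₀ ≈ 0.0540

Unpolarized light through the first polarizer → I₁ = 27.6 W/2 = 13.8 W, polarized at 57°.
I₂ = I₁ · cos²(16°) = 13.8 · 0.924 = 12.75 W.
I₃ = I₂ · cos²(70°) = 12.75 · 0.117 = 1.492 W.
Transmitted fraction = 0.05405.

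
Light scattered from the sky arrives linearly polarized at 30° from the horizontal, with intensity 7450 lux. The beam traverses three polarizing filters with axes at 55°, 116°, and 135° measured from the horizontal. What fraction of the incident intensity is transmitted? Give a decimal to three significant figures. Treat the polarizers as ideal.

I₁ = 7450 lux · cos²(25°) = 6119 lux.
I₂ = I₁ · cos²(61°) = 6119 · 0.235 = 1438 lux.
I₃ = I₂ · cos²(19°) = 1438 · 0.894 = 1286 lux.
Transmitted fraction = 0.1726.

I/I₀ ≈ 0.173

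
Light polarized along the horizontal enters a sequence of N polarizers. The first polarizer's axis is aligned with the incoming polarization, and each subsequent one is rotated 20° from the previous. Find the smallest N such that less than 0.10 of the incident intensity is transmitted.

First polarizer is aligned with the polarization: full transmission.
Each further stage multiplies by cos²(20°) = 0.883.
After N polarizers: T = 0.883^(N−1). Require T < 0.10 ⇒ N−1 > ln(0.10)/ln(0.883) = 18.51, so N−1 ≥ 19 and N = 20.
Check: N=20 gives T = 0.09407 < 0.10; N=19 gives T = 0.1065.

N = 20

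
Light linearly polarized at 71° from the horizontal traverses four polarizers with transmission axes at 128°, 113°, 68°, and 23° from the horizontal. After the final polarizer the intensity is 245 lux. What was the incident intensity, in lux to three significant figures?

By Malus's law, I₁ = I₀ cos²(128° − 71°) = I₀ cos²(57°) = 0.2966 I₀.
I₂ = I₁ cos²(113° − 128°) = 0.2966 I₀ · cos²(15°) = 0.2768 I₀.
I₃ = I₂ cos²(68° − 113°) = 0.2768 I₀ · cos²(45°) = 0.1384 I₀.
I₄ = I₃ cos²(23° − 68°) = 0.1384 I₀ · cos²(45°) = 0.06919 I₀.
So 245 lux = 0.06919 I₀, giving I₀ = 245/0.06919 = 3541 lux.

I₀ ≈ 3540 lux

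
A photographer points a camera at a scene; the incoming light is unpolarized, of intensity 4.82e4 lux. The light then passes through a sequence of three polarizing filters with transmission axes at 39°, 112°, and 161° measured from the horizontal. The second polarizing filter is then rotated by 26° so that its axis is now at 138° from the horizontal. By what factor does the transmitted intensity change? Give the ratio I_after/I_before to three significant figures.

I_new/I_old ≈ 0.564

Before rotation:
Unpolarized light through the first polarizer → I₁ = ½ I₀, now polarized at 39°.
I₂ = I₁ cos²(112° − 39°) = 0.5 I₀ · cos²(73°) = 0.04274 I₀.
I₃ = I₂ cos²(161° − 112°) = 0.04274 I₀ · cos²(49°) = 0.0184 I₀.
After rotation:
Unpolarized light through the first polarizer → I₁ = ½ I₀, now polarized at 39°.
Angle between axes 1 and 2: 81°. I₂ = 0.5 I₀ · cos²(81°) = 0.01224 I₀.
I₃ = I₂ cos²(161° − 138°) = 0.01224 I₀ · cos²(23°) = 0.01037 I₀.
Ratio = 0.01037 / 0.0184 = 0.5636.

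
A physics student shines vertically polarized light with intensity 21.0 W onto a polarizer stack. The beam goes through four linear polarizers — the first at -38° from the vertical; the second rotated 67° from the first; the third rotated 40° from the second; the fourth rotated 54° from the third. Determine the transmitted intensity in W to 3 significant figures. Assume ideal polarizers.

I ≈ 0.404 W

I₁ = 21.0 W · cos²(38°) = 13.04 W.
I₂ = I₁ · cos²(67°) = 13.04 · 0.1527 = 1.991 W.
I₃ = I₂ · cos²(40°) = 1.991 · 0.5868 = 1.168 W.
I₄ = I₃ · cos²(54°) = 1.168 · 0.3455 = 0.4036 W.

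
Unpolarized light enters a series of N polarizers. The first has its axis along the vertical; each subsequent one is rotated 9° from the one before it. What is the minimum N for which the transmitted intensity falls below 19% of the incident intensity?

N = 41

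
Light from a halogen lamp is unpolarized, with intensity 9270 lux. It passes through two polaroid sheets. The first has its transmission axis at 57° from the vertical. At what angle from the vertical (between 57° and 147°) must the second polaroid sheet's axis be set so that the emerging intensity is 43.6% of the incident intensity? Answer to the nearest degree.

θ ≈ 78°

Unpolarized light through the first polarizer → I₁ = ½ I₀, now polarized at 57°.
Need I₂/I₀ = 0.436, so cos²(θ − 57°) = 0.436 / 0.5 = 0.872.
θ − 57° = arccos(√0.872) = 21.0°, giving θ ≈ 57 + 21.0 = 78.0°.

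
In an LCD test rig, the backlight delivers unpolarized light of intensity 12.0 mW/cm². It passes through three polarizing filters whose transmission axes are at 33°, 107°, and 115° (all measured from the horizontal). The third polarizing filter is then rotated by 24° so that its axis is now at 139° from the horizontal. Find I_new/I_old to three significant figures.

Before rotation:
Unpolarized light through the first polarizer → I₁ = ½ I₀, now polarized at 33°.
I₂ = I₁ cos²(107° − 33°) = 0.5 I₀ · cos²(74°) = 0.03799 I₀.
I₃ = I₂ cos²(115° − 107°) = 0.03799 I₀ · cos²(8°) = 0.03725 I₀.
After rotation:
Unpolarized light through the first polarizer → I₁ = ½ I₀, now polarized at 33°.
I₂ = I₁ cos²(107° − 33°) = 0.5 I₀ · cos²(74°) = 0.03799 I₀.
I₃ = I₂ cos²(139° − 107°) = 0.03799 I₀ · cos²(32°) = 0.02732 I₀.
Ratio = 0.02732 / 0.03725 = 0.7334.

I_new/I_old ≈ 0.733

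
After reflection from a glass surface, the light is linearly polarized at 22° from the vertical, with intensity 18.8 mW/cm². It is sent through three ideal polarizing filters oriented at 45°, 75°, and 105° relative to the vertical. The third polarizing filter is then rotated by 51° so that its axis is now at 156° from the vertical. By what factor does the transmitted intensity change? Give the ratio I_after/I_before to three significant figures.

I_new/I_old ≈ 0.0326

Before rotation:
By Malus's law, I₁ = I₀ cos²(45° − 22°) = I₀ cos²(23°) = 0.8473 I₀.
I₂ = I₁ cos²(75° − 45°) = 0.8473 I₀ · cos²(30°) = 0.6355 I₀.
I₃ = I₂ cos²(105° − 75°) = 0.6355 I₀ · cos²(30°) = 0.4766 I₀.
After rotation:
I₁ = I₀ cos²(45° − 22°) = I₀ cos²(23°) = 0.8473 I₀.
I₂ = I₁ cos²(75° − 45°) = 0.8473 I₀ · cos²(30°) = 0.6355 I₀.
I₃ = I₂ cos²(156° − 75°) = 0.6355 I₀ · cos²(81°) = 0.01555 I₀.
Ratio = 0.01555 / 0.4766 = 0.03263.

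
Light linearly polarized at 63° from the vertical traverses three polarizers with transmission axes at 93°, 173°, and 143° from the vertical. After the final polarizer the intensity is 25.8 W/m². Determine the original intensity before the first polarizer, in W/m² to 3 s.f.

I₀ ≈ 1520 W/m²

I₁ = I₀ cos²(93° − 63°) = I₀ cos²(30°) = 0.75 I₀.
I₂ = I₁ cos²(173° − 93°) = 0.75 I₀ · cos²(80°) = 0.02262 I₀.
I₃ = I₂ cos²(143° − 173°) = 0.02262 I₀ · cos²(30°) = 0.01696 I₀.
So 25.8 W/m² = 0.01696 I₀, giving I₀ = 25.8/0.01696 = 1521 W/m².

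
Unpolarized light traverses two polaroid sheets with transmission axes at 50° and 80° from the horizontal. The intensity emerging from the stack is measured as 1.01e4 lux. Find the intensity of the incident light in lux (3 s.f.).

I₀ ≈ 2.69e4 lux

Unpolarized light through the first polarizer → I₁ = ½ I₀, now polarized at 50°.
I₂ = I₁ cos²(80° − 50°) = 0.5 I₀ · cos²(30°) = 0.375 I₀.
So 1.01e4 lux = 0.375 I₀, giving I₀ = 1.01e4/0.375 = 2.693e+04 lux.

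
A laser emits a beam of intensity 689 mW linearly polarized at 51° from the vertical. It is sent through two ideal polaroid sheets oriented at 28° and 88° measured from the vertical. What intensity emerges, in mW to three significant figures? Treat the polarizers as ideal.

By Malus's law, I₁ = 689 mW · cos²(23°) = 583.8 mW.
I₂ = I₁ · cos²(60°) = 583.8 · 0.25 = 146 mW.

I ≈ 146 mW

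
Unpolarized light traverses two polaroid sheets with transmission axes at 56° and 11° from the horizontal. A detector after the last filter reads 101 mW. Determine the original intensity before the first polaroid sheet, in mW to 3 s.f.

Unpolarized light through the first polarizer → I₁ = ½ I₀, now polarized at 56°.
I₂ = I₁ cos²(11° − 56°) = 0.5 I₀ · cos²(45°) = 0.25 I₀.
So 101 mW = 0.25 I₀, giving I₀ = 101/0.25 = 404 mW.

I₀ ≈ 404 mW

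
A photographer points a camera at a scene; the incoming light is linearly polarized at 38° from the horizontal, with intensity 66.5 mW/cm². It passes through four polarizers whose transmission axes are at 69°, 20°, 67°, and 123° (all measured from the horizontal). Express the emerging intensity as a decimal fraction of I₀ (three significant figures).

I/I₀ ≈ 0.0460

I₁ = 66.5 mW/cm² · cos²(31°) = 48.86 mW/cm².
I₂ = I₁ · cos²(49°) = 48.86 · 0.4304 = 21.03 mW/cm².
I₃ = I₂ · cos²(47°) = 21.03 · 0.4651 = 9.781 mW/cm².
I₄ = I₃ · cos²(56°) = 9.781 · 0.3127 = 3.059 mW/cm².
Transmitted fraction = 0.04599.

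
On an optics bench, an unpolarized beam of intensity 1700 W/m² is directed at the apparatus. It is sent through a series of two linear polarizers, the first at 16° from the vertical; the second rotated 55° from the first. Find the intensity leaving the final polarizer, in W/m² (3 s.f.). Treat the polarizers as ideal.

Unpolarized light through the first polarizer → I₁ = 1700 W/m²/2 = 850 W/m², polarized at 16°.
I₂ = I₁ · cos²(55°) = 850 · 0.329 = 279.6 W/m².

I ≈ 280 W/m²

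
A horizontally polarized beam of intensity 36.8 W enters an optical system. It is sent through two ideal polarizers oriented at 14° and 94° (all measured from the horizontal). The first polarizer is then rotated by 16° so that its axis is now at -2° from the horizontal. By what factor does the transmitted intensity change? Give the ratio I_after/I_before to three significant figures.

I_new/I_old ≈ 0.384

Before rotation:
I₁ = I₀ cos²(14° − 0°) = I₀ cos²(14°) = 0.9415 I₀.
I₂ = I₁ cos²(94° − 14°) = 0.9415 I₀ · cos²(80°) = 0.02839 I₀.
After rotation:
I₁ = I₀ cos²(-2° − 0°) = I₀ cos²(2°) = 0.9988 I₀.
Angle between axes 1 and 2: 84°. I₂ = 0.9988 I₀ · cos²(84°) = 0.01091 I₀.
Ratio = 0.01091 / 0.02839 = 0.3844.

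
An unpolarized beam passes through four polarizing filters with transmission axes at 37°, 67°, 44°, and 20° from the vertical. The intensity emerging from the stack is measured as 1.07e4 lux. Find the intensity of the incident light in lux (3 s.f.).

I₀ ≈ 4.03e4 lux

Unpolarized light through the first polarizer → I₁ = ½ I₀, now polarized at 37°.
I₂ = I₁ cos²(67° − 37°) = 0.5 I₀ · cos²(30°) = 0.375 I₀.
I₃ = I₂ cos²(44° − 67°) = 0.375 I₀ · cos²(23°) = 0.3177 I₀.
I₄ = I₃ cos²(20° − 44°) = 0.3177 I₀ · cos²(24°) = 0.2652 I₀.
So 1.07e4 lux = 0.2652 I₀, giving I₀ = 1.07e4/0.2652 = 4.035e+04 lux.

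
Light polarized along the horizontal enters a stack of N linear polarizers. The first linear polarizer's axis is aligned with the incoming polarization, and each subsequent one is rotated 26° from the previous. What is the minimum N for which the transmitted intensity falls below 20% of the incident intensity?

N = 9

First polarizer is aligned with the polarization: full transmission.
Each further stage multiplies by cos²(26°) = 0.8078.
After N polarizers: T = 0.8078^(N−1). Require T < 0.20 ⇒ N−1 > ln(0.20)/ln(0.8078) = 7.54, so N−1 ≥ 8 and N = 9.
Check: N=9 gives T = 0.1814 < 0.20; N=8 gives T = 0.2245.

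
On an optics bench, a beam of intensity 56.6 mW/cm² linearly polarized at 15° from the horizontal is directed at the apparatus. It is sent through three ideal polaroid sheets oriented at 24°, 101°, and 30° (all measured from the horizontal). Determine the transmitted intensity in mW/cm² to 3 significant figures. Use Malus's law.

By Malus's law, I₁ = 56.6 mW/cm² · cos²(9°) = 55.21 mW/cm².
I₂ = I₁ · cos²(77°) = 55.21 · 0.0506 = 2.794 mW/cm².
I₃ = I₂ · cos²(71°) = 2.794 · 0.106 = 0.2962 mW/cm².

I ≈ 0.296 mW/cm²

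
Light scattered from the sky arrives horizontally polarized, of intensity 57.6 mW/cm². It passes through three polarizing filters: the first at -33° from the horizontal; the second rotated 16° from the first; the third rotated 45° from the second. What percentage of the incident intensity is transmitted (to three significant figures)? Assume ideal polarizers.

I₁ = 57.6 mW/cm² · cos²(33°) = 40.51 mW/cm².
I₂ = I₁ · cos²(16°) = 40.51 · 0.924 = 37.44 mW/cm².
I₃ = I₂ · cos²(45°) = 37.44 · 0.5 = 18.72 mW/cm².
That is 32.5% of the incident intensity.

≈ 32.5%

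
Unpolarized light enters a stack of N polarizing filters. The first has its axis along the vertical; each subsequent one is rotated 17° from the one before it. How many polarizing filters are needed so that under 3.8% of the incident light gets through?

First polarizer halves the unpolarized light: factor 1/2.
Each further stage multiplies by cos²(17°) = 0.9145.
After N polarizers: T = 0.5·0.9145^(N−1). Require T < 0.038 ⇒ N−1 > ln(0.038/0.5)/ln(0.9145) = 28.84, so N−1 ≥ 29 and N = 30.
Check: N=30 gives T = 0.03746 < 0.038; N=29 gives T = 0.04096.

N = 30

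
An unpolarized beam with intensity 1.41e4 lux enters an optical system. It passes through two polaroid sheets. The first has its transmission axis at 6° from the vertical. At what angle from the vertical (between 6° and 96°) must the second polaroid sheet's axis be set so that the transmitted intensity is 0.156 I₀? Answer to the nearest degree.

Unpolarized light through the first polarizer → I₁ = ½ I₀, now polarized at 6°.
Need I₂/I₀ = 0.156, so cos²(θ − 6°) = 0.156 / 0.5 = 0.312.
θ − 6° = arccos(√0.312) = 56.0°, giving θ ≈ 6 + 56.0 = 62.0°.

θ ≈ 62°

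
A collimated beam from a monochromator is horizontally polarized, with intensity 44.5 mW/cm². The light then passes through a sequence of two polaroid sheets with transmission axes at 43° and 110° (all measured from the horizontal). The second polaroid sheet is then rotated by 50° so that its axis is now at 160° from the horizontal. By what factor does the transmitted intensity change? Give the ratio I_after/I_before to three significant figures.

Before rotation:
I₁ = I₀ cos²(43° − 0°) = I₀ cos²(43°) = 0.5349 I₀.
I₂ = I₁ cos²(110° − 43°) = 0.5349 I₀ · cos²(67°) = 0.08166 I₀.
After rotation:
I₁ = I₀ cos²(43° − 0°) = I₀ cos²(43°) = 0.5349 I₀.
Angle between axes 1 and 2: 63°. I₂ = 0.5349 I₀ · cos²(63°) = 0.1102 I₀.
Ratio = 0.1102 / 0.08166 = 1.35.

I_new/I_old ≈ 1.35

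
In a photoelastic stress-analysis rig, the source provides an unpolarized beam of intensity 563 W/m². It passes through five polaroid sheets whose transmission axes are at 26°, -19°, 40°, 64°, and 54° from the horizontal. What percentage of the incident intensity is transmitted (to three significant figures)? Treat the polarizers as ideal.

≈ 5.37%

Unpolarized light through the first polarizer → I₁ = 563 W/m²/2 = 281.5 W/m², polarized at 26°.
I₂ = I₁ · cos²(45°) = 281.5 · 0.5 = 140.8 W/m².
I₃ = I₂ · cos²(59°) = 140.8 · 0.2653 = 37.34 W/m².
I₄ = I₃ · cos²(24°) = 37.34 · 0.8346 = 31.16 W/m².
I₅ = I₄ · cos²(10°) = 31.16 · 0.9698 = 30.22 W/m².
That is 5.368% of the incident intensity.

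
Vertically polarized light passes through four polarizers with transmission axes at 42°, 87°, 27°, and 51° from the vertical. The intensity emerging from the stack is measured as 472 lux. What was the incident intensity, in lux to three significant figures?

I₀ ≈ 8190 lux

I₁ = I₀ cos²(42° − 0°) = I₀ cos²(42°) = 0.5523 I₀.
I₂ = I₁ cos²(87° − 42°) = 0.5523 I₀ · cos²(45°) = 0.2761 I₀.
I₃ = I₂ cos²(27° − 87°) = 0.2761 I₀ · cos²(60°) = 0.06903 I₀.
I₄ = I₃ cos²(51° − 27°) = 0.06903 I₀ · cos²(24°) = 0.05761 I₀.
So 472 lux = 0.05761 I₀, giving I₀ = 472/0.05761 = 8193 lux.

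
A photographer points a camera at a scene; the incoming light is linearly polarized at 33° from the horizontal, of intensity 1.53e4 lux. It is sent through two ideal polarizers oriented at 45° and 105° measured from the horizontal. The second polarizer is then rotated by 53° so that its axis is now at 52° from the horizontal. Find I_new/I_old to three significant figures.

Before rotation:
I₁ = I₀ cos²(45° − 33°) = I₀ cos²(12°) = 0.9568 I₀.
I₂ = I₁ cos²(105° − 45°) = 0.9568 I₀ · cos²(60°) = 0.2392 I₀.
After rotation:
I₁ = I₀ cos²(45° − 33°) = I₀ cos²(12°) = 0.9568 I₀.
I₂ = I₁ cos²(52° − 45°) = 0.9568 I₀ · cos²(7°) = 0.9426 I₀.
Ratio = 0.9426 / 0.2392 = 3.941.

I_new/I_old ≈ 3.94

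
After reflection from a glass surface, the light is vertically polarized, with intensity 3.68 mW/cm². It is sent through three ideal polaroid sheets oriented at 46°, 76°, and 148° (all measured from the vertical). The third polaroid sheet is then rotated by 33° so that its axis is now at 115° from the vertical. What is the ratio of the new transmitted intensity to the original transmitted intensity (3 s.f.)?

Before rotation:
By Malus's law, I₁ = I₀ cos²(46° − 0°) = I₀ cos²(46°) = 0.4826 I₀.
I₂ = I₁ cos²(76° − 46°) = 0.4826 I₀ · cos²(30°) = 0.3619 I₀.
I₃ = I₂ cos²(148° − 76°) = 0.3619 I₀ · cos²(72°) = 0.03456 I₀.
After rotation:
I₁ = I₀ cos²(46° − 0°) = I₀ cos²(46°) = 0.4826 I₀.
I₂ = I₁ cos²(76° − 46°) = 0.4826 I₀ · cos²(30°) = 0.3619 I₀.
I₃ = I₂ cos²(115° − 76°) = 0.3619 I₀ · cos²(39°) = 0.2186 I₀.
Ratio = 0.2186 / 0.03456 = 6.325.

I_new/I_old ≈ 6.32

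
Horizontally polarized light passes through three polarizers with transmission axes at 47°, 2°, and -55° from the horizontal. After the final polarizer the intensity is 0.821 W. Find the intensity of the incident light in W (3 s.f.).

I₀ ≈ 11.9 W

I₁ = I₀ cos²(47° − 0°) = I₀ cos²(47°) = 0.4651 I₀.
I₂ = I₁ cos²(2° − 47°) = 0.4651 I₀ · cos²(45°) = 0.2326 I₀.
I₃ = I₂ cos²(-55° − 2°) = 0.2326 I₀ · cos²(57°) = 0.06898 I₀.
So 0.821 W = 0.06898 I₀, giving I₀ = 0.821/0.06898 = 11.9 W.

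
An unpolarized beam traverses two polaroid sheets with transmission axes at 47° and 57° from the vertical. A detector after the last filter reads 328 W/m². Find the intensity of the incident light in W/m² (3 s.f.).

Unpolarized light through the first polarizer → I₁ = ½ I₀, now polarized at 47°.
I₂ = I₁ cos²(57° − 47°) = 0.5 I₀ · cos²(10°) = 0.4849 I₀.
So 328 W/m² = 0.4849 I₀, giving I₀ = 328/0.4849 = 676.4 W/m².

I₀ ≈ 676 W/m²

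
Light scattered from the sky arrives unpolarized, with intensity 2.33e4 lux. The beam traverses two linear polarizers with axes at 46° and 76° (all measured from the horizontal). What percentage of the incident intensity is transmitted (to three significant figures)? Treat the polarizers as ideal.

Unpolarized light through the first polarizer → I₁ = 2.33e4 lux/2 = 1.165e+04 lux, polarized at 46°.
I₂ = I₁ · cos²(30°) = 1.165e+04 · 0.75 = 8738 lux.
That is 37.5% of the incident intensity.

≈ 37.5%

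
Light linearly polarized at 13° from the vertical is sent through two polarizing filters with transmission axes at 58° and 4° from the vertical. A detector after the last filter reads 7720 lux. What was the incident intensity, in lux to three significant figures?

I₀ ≈ 4.47e4 lux

I₁ = I₀ cos²(58° − 13°) = I₀ cos²(45°) = 0.5 I₀.
I₂ = I₁ cos²(4° − 58°) = 0.5 I₀ · cos²(54°) = 0.1727 I₀.
So 7720 lux = 0.1727 I₀, giving I₀ = 7720/0.1727 = 4.469e+04 lux.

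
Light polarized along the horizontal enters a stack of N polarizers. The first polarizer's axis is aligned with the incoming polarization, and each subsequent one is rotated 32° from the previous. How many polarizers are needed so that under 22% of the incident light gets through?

N = 6

First polarizer is aligned with the polarization: full transmission.
Each further stage multiplies by cos²(32°) = 0.7192.
After N polarizers: T = 0.7192^(N−1). Require T < 0.22 ⇒ N−1 > ln(0.22)/ln(0.7192) = 4.59, so N−1 ≥ 5 and N = 6.
Check: N=6 gives T = 0.1924 < 0.22; N=5 gives T = 0.2675.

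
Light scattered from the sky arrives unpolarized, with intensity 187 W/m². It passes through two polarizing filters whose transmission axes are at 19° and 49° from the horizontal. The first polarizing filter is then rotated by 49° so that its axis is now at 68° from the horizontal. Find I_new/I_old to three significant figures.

I_new/I_old ≈ 1.19

Before rotation:
Unpolarized light through the first polarizer → I₁ = ½ I₀, now polarized at 19°.
I₂ = I₁ cos²(49° − 19°) = 0.5 I₀ · cos²(30°) = 0.375 I₀.
After rotation:
Unpolarized light through the first polarizer → I₁ = ½ I₀, now polarized at 68°.
I₂ = I₁ cos²(49° − 68°) = 0.5 I₀ · cos²(19°) = 0.447 I₀.
Ratio = 0.447 / 0.375 = 1.192.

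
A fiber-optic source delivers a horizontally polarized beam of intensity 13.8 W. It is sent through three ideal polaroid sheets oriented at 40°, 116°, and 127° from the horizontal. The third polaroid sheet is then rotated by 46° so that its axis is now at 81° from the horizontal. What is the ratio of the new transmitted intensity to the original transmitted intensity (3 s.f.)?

I_new/I_old ≈ 0.696

Before rotation:
By Malus's law, I₁ = I₀ cos²(40° − 0°) = I₀ cos²(40°) = 0.5868 I₀.
I₂ = I₁ cos²(116° − 40°) = 0.5868 I₀ · cos²(76°) = 0.03434 I₀.
I₃ = I₂ cos²(127° − 116°) = 0.03434 I₀ · cos²(11°) = 0.03309 I₀.
After rotation:
I₁ = I₀ cos²(40° − 0°) = I₀ cos²(40°) = 0.5868 I₀.
I₂ = I₁ cos²(116° − 40°) = 0.5868 I₀ · cos²(76°) = 0.03434 I₀.
I₃ = I₂ cos²(81° − 116°) = 0.03434 I₀ · cos²(35°) = 0.02305 I₀.
Ratio = 0.02305 / 0.03309 = 0.6964.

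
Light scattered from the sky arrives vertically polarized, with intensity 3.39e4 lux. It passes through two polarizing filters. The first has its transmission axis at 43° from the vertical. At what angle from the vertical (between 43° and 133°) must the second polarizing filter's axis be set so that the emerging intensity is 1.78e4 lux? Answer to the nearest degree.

By Malus's law, I₁ = I₀ cos²(43° − 0°) = I₀ cos²(43°) = 0.5349 I₀.
Target fraction: 1.78e4 / 3.39e4 lux = 0.5251 of I₀.
Need I₂/I₀ = 0.5251, so cos²(θ − 43°) = 0.5251 / 0.5349 = 0.9817.
θ − 43° = arccos(√0.9817) = 7.8°, giving θ ≈ 43 + 7.8 = 50.8°.

θ ≈ 51°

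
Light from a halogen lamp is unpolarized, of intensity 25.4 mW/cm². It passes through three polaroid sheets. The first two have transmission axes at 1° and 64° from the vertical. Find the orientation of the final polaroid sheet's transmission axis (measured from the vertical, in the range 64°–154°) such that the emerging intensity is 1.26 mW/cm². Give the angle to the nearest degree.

θ ≈ 110°

Unpolarized light through the first polarizer → I₁ = ½ I₀, now polarized at 1°.
I₂ = I₁ cos²(64° − 1°) = 0.5 I₀ · cos²(63°) = 0.1031 I₀.
Target fraction: 1.26 / 25.4 mW/cm² = 0.04961 of I₀.
Need I₃/I₀ = 0.04961, so cos²(θ − 64°) = 0.04961 / 0.1031 = 0.4814.
θ − 64° = arccos(√0.4814) = 46.1°, giving θ ≈ 64 + 46.1 = 110.1°.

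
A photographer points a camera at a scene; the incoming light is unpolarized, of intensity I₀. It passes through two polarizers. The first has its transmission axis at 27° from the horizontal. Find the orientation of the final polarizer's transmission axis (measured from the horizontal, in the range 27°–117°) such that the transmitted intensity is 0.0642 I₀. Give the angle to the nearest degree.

Unpolarized light through the first polarizer → I₁ = ½ I₀, now polarized at 27°.
Need I₂/I₀ = 0.0642, so cos²(θ − 27°) = 0.0642 / 0.5 = 0.1284.
θ − 27° = arccos(√0.1284) = 69.0°, giving θ ≈ 27 + 69.0 = 96.0°.

θ ≈ 96°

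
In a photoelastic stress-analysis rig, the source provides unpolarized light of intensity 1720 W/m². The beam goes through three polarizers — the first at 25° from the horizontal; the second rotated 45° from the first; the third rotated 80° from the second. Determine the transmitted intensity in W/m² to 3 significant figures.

Unpolarized light through the first polarizer → I₁ = 1720 W/m²/2 = 860 W/m², polarized at 25°.
I₂ = I₁ · cos²(45°) = 860 · 0.5 = 430 W/m².
I₃ = I₂ · cos²(80°) = 430 · 0.03015 = 12.97 W/m².

I ≈ 13.0 W/m²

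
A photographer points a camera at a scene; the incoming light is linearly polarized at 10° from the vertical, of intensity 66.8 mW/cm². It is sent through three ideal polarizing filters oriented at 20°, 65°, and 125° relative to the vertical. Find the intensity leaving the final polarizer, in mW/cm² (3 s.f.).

By Malus's law, I₁ = 66.8 mW/cm² · cos²(10°) = 64.79 mW/cm².
I₂ = I₁ · cos²(45°) = 64.79 · 0.5 = 32.39 mW/cm².
I₃ = I₂ · cos²(60°) = 32.39 · 0.25 = 8.098 mW/cm².

I ≈ 8.10 mW/cm²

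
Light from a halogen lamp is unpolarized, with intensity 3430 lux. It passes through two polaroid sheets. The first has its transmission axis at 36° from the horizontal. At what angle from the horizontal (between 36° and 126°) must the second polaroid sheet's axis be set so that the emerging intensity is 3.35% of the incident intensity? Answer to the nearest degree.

Unpolarized light through the first polarizer → I₁ = ½ I₀, now polarized at 36°.
Need I₂/I₀ = 0.0335, so cos²(θ − 36°) = 0.0335 / 0.5 = 0.067.
θ − 36° = arccos(√0.067) = 75.0°, giving θ ≈ 36 + 75.0 = 111.0°.

θ ≈ 111°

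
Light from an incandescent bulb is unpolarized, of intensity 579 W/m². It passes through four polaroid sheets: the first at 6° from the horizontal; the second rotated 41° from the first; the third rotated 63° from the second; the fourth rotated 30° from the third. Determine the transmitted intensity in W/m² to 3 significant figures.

I ≈ 25.5 W/m²

Unpolarized light through the first polarizer → I₁ = 579 W/m²/2 = 289.5 W/m², polarized at 6°.
I₂ = I₁ · cos²(41°) = 289.5 · 0.5696 = 164.9 W/m².
I₃ = I₂ · cos²(63°) = 164.9 · 0.2061 = 33.99 W/m².
I₄ = I₃ · cos²(30°) = 33.99 · 0.75 = 25.49 W/m².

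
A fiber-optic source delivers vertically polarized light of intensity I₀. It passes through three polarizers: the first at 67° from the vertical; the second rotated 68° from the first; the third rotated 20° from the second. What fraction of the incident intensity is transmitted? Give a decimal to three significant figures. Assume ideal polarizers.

≈ 0.0189 I₀

By Malus's law, I₁ = I₀ cos²(67° − 0°) = I₀ cos²(67°) = 0.1527 I₀.
I₂ = I₁ cos²(68°) = 0.1527 · 0.1403 I₀ = 0.02142 I₀.
I₃ = I₂ cos²(20°) = 0.02142 · 0.883 I₀ = 0.01892 I₀.
Transmitted fraction = 0.01892.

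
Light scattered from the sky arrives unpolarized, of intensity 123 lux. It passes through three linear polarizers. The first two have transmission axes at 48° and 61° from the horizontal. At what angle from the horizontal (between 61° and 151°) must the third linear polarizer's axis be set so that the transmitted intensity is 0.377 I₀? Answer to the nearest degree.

Unpolarized light through the first polarizer → I₁ = ½ I₀, now polarized at 48°.
I₂ = I₁ cos²(61° − 48°) = 0.5 I₀ · cos²(13°) = 0.4747 I₀.
Need I₃/I₀ = 0.377, so cos²(θ − 61°) = 0.377 / 0.4747 = 0.7942.
θ − 61° = arccos(√0.7942) = 27.0°, giving θ ≈ 61 + 27.0 = 88.0°.

θ ≈ 88°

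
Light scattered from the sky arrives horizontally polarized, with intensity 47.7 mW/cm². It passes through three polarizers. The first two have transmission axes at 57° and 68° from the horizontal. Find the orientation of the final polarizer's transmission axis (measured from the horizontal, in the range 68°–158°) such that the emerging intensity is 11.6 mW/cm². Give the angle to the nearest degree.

By Malus's law, I₁ = I₀ cos²(57° − 0°) = I₀ cos²(57°) = 0.2966 I₀.
I₂ = I₁ cos²(68° − 57°) = 0.2966 I₀ · cos²(11°) = 0.2858 I₀.
Target fraction: 11.6 / 47.7 mW/cm² = 0.2432 of I₀.
Need I₃/I₀ = 0.2432, so cos²(θ − 68°) = 0.2432 / 0.2858 = 0.8508.
θ − 68° = arccos(√0.8508) = 22.7°, giving θ ≈ 68 + 22.7 = 90.7°.

θ ≈ 91°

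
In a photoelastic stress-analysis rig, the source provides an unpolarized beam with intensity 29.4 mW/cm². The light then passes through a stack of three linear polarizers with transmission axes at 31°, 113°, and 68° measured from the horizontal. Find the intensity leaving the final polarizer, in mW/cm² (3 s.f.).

I ≈ 0.142 mW/cm²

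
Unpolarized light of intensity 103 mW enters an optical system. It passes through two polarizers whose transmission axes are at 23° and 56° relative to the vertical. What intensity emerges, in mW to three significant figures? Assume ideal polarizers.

Unpolarized light through the first polarizer → I₁ = 103 mW/2 = 51.5 mW, polarized at 23°.
I₂ = I₁ · cos²(33°) = 51.5 · 0.7034 = 36.22 mW.

I ≈ 36.2 mW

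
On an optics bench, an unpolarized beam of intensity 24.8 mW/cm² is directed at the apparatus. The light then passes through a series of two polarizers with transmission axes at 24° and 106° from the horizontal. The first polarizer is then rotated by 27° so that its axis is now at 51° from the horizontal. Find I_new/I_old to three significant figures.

Before rotation:
Unpolarized light through the first polarizer → I₁ = ½ I₀, now polarized at 24°.
I₂ = I₁ cos²(106° − 24°) = 0.5 I₀ · cos²(82°) = 0.009685 I₀.
After rotation:
Unpolarized light through the first polarizer → I₁ = ½ I₀, now polarized at 51°.
I₂ = I₁ cos²(106° − 51°) = 0.5 I₀ · cos²(55°) = 0.1645 I₀.
Ratio = 0.1645 / 0.009685 = 16.99.

I_new/I_old ≈ 17.0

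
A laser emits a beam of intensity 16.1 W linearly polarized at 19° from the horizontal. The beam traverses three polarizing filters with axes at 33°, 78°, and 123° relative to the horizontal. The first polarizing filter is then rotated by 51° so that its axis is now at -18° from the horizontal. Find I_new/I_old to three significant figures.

Before rotation:
I₁ = I₀ cos²(33° − 19°) = I₀ cos²(14°) = 0.9415 I₀.
I₂ = I₁ cos²(78° − 33°) = 0.9415 I₀ · cos²(45°) = 0.4707 I₀.
I₃ = I₂ cos²(123° − 78°) = 0.4707 I₀ · cos²(45°) = 0.2354 I₀.
After rotation:
I₁ = I₀ cos²(-18° − 19°) = I₀ cos²(37°) = 0.6378 I₀.
Angle between axes 1 and 2: 84°. I₂ = 0.6378 I₀ · cos²(84°) = 0.006969 I₀.
I₃ = I₂ cos²(123° − 78°) = 0.006969 I₀ · cos²(45°) = 0.003484 I₀.
Ratio = 0.003484 / 0.2354 = 0.0148.

I_new/I_old ≈ 0.0148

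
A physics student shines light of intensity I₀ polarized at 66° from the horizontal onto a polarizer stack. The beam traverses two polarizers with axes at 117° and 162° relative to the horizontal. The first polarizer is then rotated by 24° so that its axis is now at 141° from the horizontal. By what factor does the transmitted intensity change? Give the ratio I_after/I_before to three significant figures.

I_new/I_old ≈ 0.295

Before rotation:
By Malus's law, I₁ = I₀ cos²(117° − 66°) = I₀ cos²(51°) = 0.396 I₀.
I₂ = I₁ cos²(162° − 117°) = 0.396 I₀ · cos²(45°) = 0.198 I₀.
After rotation:
I₁ = I₀ cos²(141° − 66°) = I₀ cos²(75°) = 0.06699 I₀.
I₂ = I₁ cos²(162° − 141°) = 0.06699 I₀ · cos²(21°) = 0.05838 I₀.
Ratio = 0.05838 / 0.198 = 0.2948.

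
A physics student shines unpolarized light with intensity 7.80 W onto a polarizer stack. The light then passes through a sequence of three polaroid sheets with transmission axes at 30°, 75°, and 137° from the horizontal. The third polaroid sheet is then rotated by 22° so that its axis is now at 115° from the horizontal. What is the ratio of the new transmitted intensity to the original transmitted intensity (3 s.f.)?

I_new/I_old ≈ 2.66

Before rotation:
Unpolarized light through the first polarizer → I₁ = ½ I₀, now polarized at 30°.
I₂ = I₁ cos²(75° − 30°) = 0.5 I₀ · cos²(45°) = 0.25 I₀.
I₃ = I₂ cos²(137° − 75°) = 0.25 I₀ · cos²(62°) = 0.0551 I₀.
After rotation:
Unpolarized light through the first polarizer → I₁ = ½ I₀, now polarized at 30°.
I₂ = I₁ cos²(75° − 30°) = 0.5 I₀ · cos²(45°) = 0.25 I₀.
I₃ = I₂ cos²(115° − 75°) = 0.25 I₀ · cos²(40°) = 0.1467 I₀.
Ratio = 0.1467 / 0.0551 = 2.662.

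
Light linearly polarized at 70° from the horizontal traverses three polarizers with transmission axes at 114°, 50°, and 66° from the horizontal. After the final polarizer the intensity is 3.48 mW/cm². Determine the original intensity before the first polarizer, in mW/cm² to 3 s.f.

I₁ = I₀ cos²(114° − 70°) = I₀ cos²(44°) = 0.5174 I₀.
I₂ = I₁ cos²(50° − 114°) = 0.5174 I₀ · cos²(64°) = 0.09944 I₀.
I₃ = I₂ cos²(66° − 50°) = 0.09944 I₀ · cos²(16°) = 0.09188 I₀.
So 3.48 mW/cm² = 0.09188 I₀, giving I₀ = 3.48/0.09188 = 37.87 mW/cm².

I₀ ≈ 37.9 mW/cm²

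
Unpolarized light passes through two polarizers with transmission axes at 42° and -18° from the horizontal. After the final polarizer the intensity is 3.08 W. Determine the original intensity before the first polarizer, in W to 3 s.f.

I₀ ≈ 24.6 W

Unpolarized light through the first polarizer → I₁ = ½ I₀, now polarized at 42°.
I₂ = I₁ cos²(-18° − 42°) = 0.5 I₀ · cos²(60°) = 0.125 I₀.
So 3.08 W = 0.125 I₀, giving I₀ = 3.08/0.125 = 24.64 W.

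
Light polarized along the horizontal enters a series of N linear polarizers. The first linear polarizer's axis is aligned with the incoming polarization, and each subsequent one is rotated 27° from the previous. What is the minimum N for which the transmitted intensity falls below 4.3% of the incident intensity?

N = 15

First polarizer is aligned with the polarization: full transmission.
Each further stage multiplies by cos²(27°) = 0.7939.
After N polarizers: T = 0.7939^(N−1). Require T < 0.043 ⇒ N−1 > ln(0.043)/ln(0.7939) = 13.63, so N−1 ≥ 14 and N = 15.
Check: N=15 gives T = 0.03951 < 0.043; N=14 gives T = 0.04976.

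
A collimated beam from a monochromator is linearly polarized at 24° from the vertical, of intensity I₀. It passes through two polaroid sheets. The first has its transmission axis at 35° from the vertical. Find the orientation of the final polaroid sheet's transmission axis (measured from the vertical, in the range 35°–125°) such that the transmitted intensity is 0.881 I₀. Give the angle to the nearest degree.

I₁ = I₀ cos²(35° − 24°) = I₀ cos²(11°) = 0.9636 I₀.
Need I₂/I₀ = 0.881, so cos²(θ − 35°) = 0.881 / 0.9636 = 0.9143.
θ − 35° = arccos(√0.9143) = 17.0°, giving θ ≈ 35 + 17.0 = 52.0°.

θ ≈ 52°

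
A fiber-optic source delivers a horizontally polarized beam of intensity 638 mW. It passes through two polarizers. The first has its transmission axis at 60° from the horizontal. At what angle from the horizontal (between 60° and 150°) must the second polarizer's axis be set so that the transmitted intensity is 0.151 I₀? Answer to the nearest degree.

θ ≈ 99°

I₁ = I₀ cos²(60° − 0°) = I₀ cos²(60°) = 0.25 I₀.
Need I₂/I₀ = 0.151, so cos²(θ − 60°) = 0.151 / 0.25 = 0.604.
θ − 60° = arccos(√0.604) = 39.0°, giving θ ≈ 60 + 39.0 = 99.0°.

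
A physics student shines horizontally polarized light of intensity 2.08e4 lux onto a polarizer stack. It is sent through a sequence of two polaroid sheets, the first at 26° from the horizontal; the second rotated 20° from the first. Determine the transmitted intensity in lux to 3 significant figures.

By Malus's law, I₁ = 2.08e4 lux · cos²(26°) = 1.68e+04 lux.
I₂ = I₁ · cos²(20°) = 1.68e+04 · 0.883 = 1.484e+04 lux.

I ≈ 1.48e4 lux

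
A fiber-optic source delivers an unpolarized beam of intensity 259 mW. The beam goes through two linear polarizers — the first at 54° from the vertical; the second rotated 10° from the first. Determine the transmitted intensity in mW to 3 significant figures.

I ≈ 126 mW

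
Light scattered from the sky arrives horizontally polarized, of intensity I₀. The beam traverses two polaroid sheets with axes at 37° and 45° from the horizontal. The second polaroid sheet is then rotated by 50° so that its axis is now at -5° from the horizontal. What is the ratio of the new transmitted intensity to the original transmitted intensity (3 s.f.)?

Before rotation:
I₁ = I₀ cos²(37° − 0°) = I₀ cos²(37°) = 0.6378 I₀.
I₂ = I₁ cos²(45° − 37°) = 0.6378 I₀ · cos²(8°) = 0.6255 I₀.
After rotation:
I₁ = I₀ cos²(37° − 0°) = I₀ cos²(37°) = 0.6378 I₀.
I₂ = I₁ cos²(-5° − 37°) = 0.6378 I₀ · cos²(42°) = 0.3522 I₀.
Ratio = 0.3522 / 0.6255 = 0.5632.

I_new/I_old ≈ 0.563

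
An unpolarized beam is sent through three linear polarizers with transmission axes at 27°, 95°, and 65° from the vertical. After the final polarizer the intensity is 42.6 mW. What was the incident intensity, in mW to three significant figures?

I₀ ≈ 810 mW

Unpolarized light through the first polarizer → I₁ = ½ I₀, now polarized at 27°.
I₂ = I₁ cos²(95° − 27°) = 0.5 I₀ · cos²(68°) = 0.07017 I₀.
I₃ = I₂ cos²(65° − 95°) = 0.07017 I₀ · cos²(30°) = 0.05262 I₀.
So 42.6 mW = 0.05262 I₀, giving I₀ = 42.6/0.05262 = 809.5 mW.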